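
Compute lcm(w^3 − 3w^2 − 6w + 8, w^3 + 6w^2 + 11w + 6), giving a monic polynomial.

Apply the Euclidean algorithm:
  w^3 − 3w^2 − 6w + 8 = (w^3 + 6w^2 + 11w + 6) + (−9w^2 − 17w + 2)
  w^3 + 6w^2 + 11w + 6 = (−(1/9)w − 37/81)(−9w^2 − 17w + 2) + ((280/81)w + 560/81)
  −9w^2 − 17w + 2 = (−(729/280)w + 81/280)((280/81)w + 560/81) + (0)
Last nonzero remainder: (280/81)w + 560/81. Dividing through by 280/81 gives the monic gcd w + 2.
Then lcm(f, g) = f·g / gcd(f, g); expanding and making the result monic gives the answer.

w^5 + w^4 − 15w^3 − 25w^2 + 14w + 24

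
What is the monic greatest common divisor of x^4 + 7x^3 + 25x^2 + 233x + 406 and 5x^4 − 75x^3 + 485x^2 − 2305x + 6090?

Euclidean algorithm in ℚ[x]:
  x^4 + 7x^3 + 25x^2 + 233x + 406 = (1/5)(5x^4 − 75x^3 + 485x^2 − 2305x + 6090) + (22x^3 − 72x^2 + 694x − 812)
  5x^4 − 75x^3 + 485x^2 − 2305x + 6090 = ((5/22)x − 645/242)(22x^3 − 72x^2 + 694x − 812) + ((16380/121)x^2 − (32760/121)x + 475020/121)
  22x^3 − 72x^2 + 694x − 812 = ((1331/8190)x − 121/585)((16380/121)x^2 − (32760/121)x + 475020/121) + (0)
Last nonzero remainder: (16380/121)x^2 − (32760/121)x + 475020/121. Dividing through by 16380/121 gives the monic gcd x^2 − 2x + 29.

x^2 − 2x + 29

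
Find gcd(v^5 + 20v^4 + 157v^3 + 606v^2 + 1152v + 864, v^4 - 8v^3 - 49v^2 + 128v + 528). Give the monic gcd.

Euclidean algorithm in ℚ[v]:
  v^5 + 20v^4 + 157v^3 + 606v^2 + 1152v + 864 = (v + 28)(v^4 - 8v^3 - 49v^2 + 128v + 528) + (430v^3 + 1850v^2 - 2960v - 13920)
  v^4 - 8v^3 - 49v^2 + 128v + 528 = ((1/430)v - 529/18490)(430v^3 + 1850v^2 - 2960v - 13920) + ((19992/1849)v^2 + (139944/1849)v + 239904/1849)
  430v^3 + 1850v^2 - 2960v - 13920 = ((397535/9996)v - 268105/2499)((19992/1849)v^2 + (139944/1849)v + 239904/1849) + (0)
Last nonzero remainder: (19992/1849)v^2 + (139944/1849)v + 239904/1849. Dividing through by 19992/1849 gives the monic gcd v^2 + 7v + 12.

v^2 + 7v + 12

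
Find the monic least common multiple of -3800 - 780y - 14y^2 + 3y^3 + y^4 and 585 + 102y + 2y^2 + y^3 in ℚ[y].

-444600 - 79860y - 3098y^2 - 387y^3 + 94y^4 + y^6

Repeated division with remainder:
  y^4 + 3y^3 - 14y^2 - 780y - 3800 = (y + 1)(y^3 + 2y^2 + 102y + 585) + (-118y^2 - 1467y - 4385)
  y^3 + 2y^2 + 102y + 585 = (-(1/118)y + 1231/13924)(-118y^2 - 1467y - 4385) + ((2708695/13924)y + 13543475/13924)
  -118y^2 - 1467y - 4385 = (-(1643032/2708695)y - 12211348/2708695)((2708695/13924)y + 13543475/13924) + (0)
Last nonzero remainder: (2708695/13924)y + 13543475/13924. Dividing through by 2708695/13924 gives the monic gcd y + 5.
Then lcm(f, g) = f·g / gcd(f, g); expanding and making the result monic gives the answer.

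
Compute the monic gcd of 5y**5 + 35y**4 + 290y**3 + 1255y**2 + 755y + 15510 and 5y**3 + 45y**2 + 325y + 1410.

y**3 + 9y**2 + 65y + 282

By polynomial division,
  5y**5 + 35y**4 + 290y**3 + 1255y**2 + 755y + 15510 = (y**2 - 2y + 11)(5y**3 + 45y**2 + 325y + 1410) + (0)
Last nonzero remainder: 5y**3 + 45y**2 + 325y + 1410. Dividing through by 5 gives the monic gcd y**3 + 9y**2 + 65y + 282.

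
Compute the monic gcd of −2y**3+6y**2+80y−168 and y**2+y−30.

Apply the Euclidean algorithm:
  −2y**3+6y**2+80y−168 = (−2y+8)(y**2+y−30) + (12y+72)
  y**2+y−30 = ((1/12)y−5/12)(12y+72) + (0)
Last nonzero remainder: 12y+72. Dividing through by 12 gives the monic gcd y+6.

y+6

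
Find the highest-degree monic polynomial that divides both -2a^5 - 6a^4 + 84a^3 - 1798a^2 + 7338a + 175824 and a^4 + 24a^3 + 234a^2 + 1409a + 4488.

By polynomial division,
  -2a^5 - 6a^4 + 84a^3 - 1798a^2 + 7338a + 175824 = (-2a + 42)(a^4 + 24a^3 + 234a^2 + 1409a + 4488) + (-456a^3 - 8808a^2 - 42864a - 12672)
  a^4 + 24a^3 + 234a^2 + 1409a + 4488 = (-(1/456)a - 89/8664)(-456a^3 - 8808a^2 - 42864a - 12672) + ((17877/361)a^2 + (17877/19)a + 1573176/361)
  -456a^3 - 8808a^2 - 42864a - 12672 = (-(54872/5959)a - 17328/5959)((17877/361)a^2 + (17877/19)a + 1573176/361) + (0)
Last nonzero remainder: (17877/361)a^2 + (17877/19)a + 1573176/361. Dividing through by 17877/361 gives the monic gcd a^2 + 19a + 88.

a^2 + 19a + 88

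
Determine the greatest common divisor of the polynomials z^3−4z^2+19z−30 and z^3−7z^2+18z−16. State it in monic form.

z−2

Euclidean algorithm in ℚ[z]:
  z^3−4z^2+19z−30 = (z^3−7z^2+18z−16) + (3z^2+z−14)
  z^3−7z^2+18z−16 = ((1/3)z−22/9)(3z^2+z−14) + ((226/9)z−452/9)
  3z^2+z−14 = ((27/226)z+63/226)((226/9)z−452/9) + (0)
Last nonzero remainder: (226/9)z−452/9. Dividing through by 226/9 gives the monic gcd z−2.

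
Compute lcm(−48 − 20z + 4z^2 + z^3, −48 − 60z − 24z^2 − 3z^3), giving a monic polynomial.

By polynomial division,
  z^3 + 4z^2 − 20z − 48 = (−1/3)(−3z^3 − 24z^2 − 60z − 48) + (−4z^2 − 40z − 64)
  −3z^3 − 24z^2 − 60z − 48 = ((3/4)z − 3/2)(−4z^2 − 40z − 64) + (−72z − 144)
  −4z^2 − 40z − 64 = ((1/18)z + 4/9)(−72z − 144) + (0)
Last nonzero remainder: −72z − 144. Dividing through by −72 gives the monic gcd z + 2.
Then lcm(f, g) = f·g / gcd(f, g); expanding and making the result monic gives the answer.

−384 − 448z − 136z^2 + 12z^3 + 10z^4 + z^5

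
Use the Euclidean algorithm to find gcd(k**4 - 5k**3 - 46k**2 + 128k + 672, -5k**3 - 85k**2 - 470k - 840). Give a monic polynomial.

k + 4

Apply the Euclidean algorithm:
  k**4 - 5k**3 - 46k**2 + 128k + 672 = (-(1/5)k + 22/5)(-5k**3 - 85k**2 - 470k - 840) + (234k**2 + 2028k + 4368)
  -5k**3 - 85k**2 - 470k - 840 = (-(5/234)k - 125/702)(234k**2 + 2028k + 4368) + (-(140/9)k - 560/9)
  234k**2 + 2028k + 4368 = (-(1053/70)k - 351/5)(-(140/9)k - 560/9) + (0)
Last nonzero remainder: -(140/9)k - 560/9. Dividing through by -140/9 gives the monic gcd k + 4.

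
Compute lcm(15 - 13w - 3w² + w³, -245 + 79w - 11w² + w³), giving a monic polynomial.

735 - 727w - 54w² + 54w³ - 9w⁴ + w⁵

Euclidean algorithm in ℚ[w]:
  w³ - 3w² - 13w + 15 = (w³ - 11w² + 79w - 245) + (8w² - 92w + 260)
  w³ - 11w² + 79w - 245 = ((1/8)w + 1/16)(8w² - 92w + 260) + ((209/4)w - 1045/4)
  8w² - 92w + 260 = ((32/209)w - 208/209)((209/4)w - 1045/4) + (0)
Last nonzero remainder: (209/4)w - 1045/4. Dividing through by 209/4 gives the monic gcd w - 5.
Then lcm(f, g) = f·g / gcd(f, g); expanding and making the result monic gives the answer.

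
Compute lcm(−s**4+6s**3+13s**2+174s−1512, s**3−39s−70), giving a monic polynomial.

Euclidean algorithm in ℚ[s]:
  −s**4+6s**3+13s**2+174s−1512 = (−s+6)(s**3−39s−70) + (−26s**2+338s−1092)
  s**3−39s−70 = (−(1/26)s−1/2)(−26s**2+338s−1092) + (88s−616)
  −26s**2+338s−1092 = (−(13/44)s+39/22)(88s−616) + (0)
Last nonzero remainder: 88s−616. Dividing through by 88 gives the monic gcd s−7.
Then lcm(f, g) = f·g / gcd(f, g); expanding and making the result monic gives the answer.

s**6+s**5−45s**4−325s**3+164s**2+8844s+15120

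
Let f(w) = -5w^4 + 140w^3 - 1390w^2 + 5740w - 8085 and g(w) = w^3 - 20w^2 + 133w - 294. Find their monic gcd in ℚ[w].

w^2 - 14w + 49

By polynomial division,
  -5w^4 + 140w^3 - 1390w^2 + 5740w - 8085 = (-5w + 40)(w^3 - 20w^2 + 133w - 294) + (75w^2 - 1050w + 3675)
  w^3 - 20w^2 + 133w - 294 = ((1/75)w - 2/25)(75w^2 - 1050w + 3675) + (0)
Last nonzero remainder: 75w^2 - 1050w + 3675. Dividing through by 75 gives the monic gcd w^2 - 14w + 49.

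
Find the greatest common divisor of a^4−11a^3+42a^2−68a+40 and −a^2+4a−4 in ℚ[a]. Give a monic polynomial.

By polynomial division,
  a^4−11a^3+42a^2−68a+40 = (−a^2+7a−10)(−a^2+4a−4) + (0)
Last nonzero remainder: −a^2+4a−4. Dividing through by −1 gives the monic gcd a^2−4a+4.

a^2−4a+4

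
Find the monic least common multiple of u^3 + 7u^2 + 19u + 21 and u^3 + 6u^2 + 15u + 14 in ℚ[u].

u^4 + 9u^3 + 33u^2 + 59u + 42

Euclidean algorithm in ℚ[u]:
  u^3 + 7u^2 + 19u + 21 = (u^3 + 6u^2 + 15u + 14) + (u^2 + 4u + 7)
  u^3 + 6u^2 + 15u + 14 = (u + 2)(u^2 + 4u + 7) + (0)
The last nonzero remainder u^2 + 4u + 7 is already monic.
Then lcm(f, g) = f·g / gcd(f, g); expanding and making the result monic gives the answer.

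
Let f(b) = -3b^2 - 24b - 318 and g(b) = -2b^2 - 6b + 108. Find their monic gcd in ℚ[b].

Apply the Euclidean algorithm:
  -3b^2 - 24b - 318 = (3/2)(-2b^2 - 6b + 108) + (-15b - 480)
  -2b^2 - 6b + 108 = ((2/15)b - 58/15)(-15b - 480) + (-1748)
  -15b - 480 = ((15/1748)b + 120/437)(-1748) + (0)
The last nonzero remainder is the constant -1748, so the polynomials are coprime and gcd = 1.

1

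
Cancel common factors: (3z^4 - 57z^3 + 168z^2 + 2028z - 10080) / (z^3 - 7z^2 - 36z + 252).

(3z^2 - 54z + 240)/(z - 6)

Euclidean algorithm in ℚ[z]:
  3z^4 - 57z^3 + 168z^2 + 2028z - 10080 = (3z - 36)(z^3 - 7z^2 - 36z + 252) + (24z^2 - 24z - 1008)
  z^3 - 7z^2 - 36z + 252 = ((1/24)z - 1/4)(24z^2 - 24z - 1008) + (0)
Last nonzero remainder: 24z^2 - 24z - 1008. Dividing through by 24 gives the monic gcd z^2 - z - 42.
Cancel z^2 - z - 42 from numerator and denominator to get the reduced form.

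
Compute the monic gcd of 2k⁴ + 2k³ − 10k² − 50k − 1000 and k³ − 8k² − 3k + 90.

By polynomial division,
  2k⁴ + 2k³ − 10k² − 50k − 1000 = (2k + 18)(k³ − 8k² − 3k + 90) + (140k² − 176k − 2620)
  k³ − 8k² − 3k + 90 = ((1/140)k − 59/1225)(140k² − 176k − 2620) + ((8866/1225)k − 8866/245)
  140k² − 176k − 2620 = ((85750/4433)k + 320950/4433)((8866/1225)k − 8866/245) + (0)
Last nonzero remainder: (8866/1225)k − 8866/245. Dividing through by 8866/1225 gives the monic gcd k − 5.

k − 5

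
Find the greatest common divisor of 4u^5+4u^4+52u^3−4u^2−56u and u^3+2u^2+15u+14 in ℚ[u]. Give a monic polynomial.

u^3+2u^2+15u+14

Euclidean algorithm in ℚ[u]:
  4u^5+4u^4+52u^3−4u^2−56u = (4u^2−4u)(u^3+2u^2+15u+14) + (0)
The last nonzero remainder u^3+2u^2+15u+14 is already monic.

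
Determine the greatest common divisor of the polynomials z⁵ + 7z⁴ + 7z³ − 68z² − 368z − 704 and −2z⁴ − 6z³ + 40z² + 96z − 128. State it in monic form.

Repeated division with remainder:
  z⁵ + 7z⁴ + 7z³ − 68z² − 368z − 704 = (−(1/2)z − 2)(−2z⁴ − 6z³ + 40z² + 96z − 128) + (15z³ + 60z² − 240z − 960)
  −2z⁴ − 6z³ + 40z² + 96z − 128 = (−(2/15)z + 2/15)(15z³ + 60z² − 240z − 960) + (0)
Last nonzero remainder: 15z³ + 60z² − 240z − 960. Dividing through by 15 gives the monic gcd z³ + 4z² − 16z − 64.

z³ + 4z² − 16z − 64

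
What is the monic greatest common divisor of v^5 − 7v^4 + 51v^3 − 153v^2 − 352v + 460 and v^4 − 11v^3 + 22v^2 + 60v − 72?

Apply the Euclidean algorithm:
  v^5 − 7v^4 + 51v^3 − 153v^2 − 352v + 460 = (v + 4)(v^4 − 11v^3 + 22v^2 + 60v − 72) + (73v^3 − 301v^2 − 520v + 748)
  v^4 − 11v^3 + 22v^2 + 60v − 72 = ((1/73)v − 502/5329)(73v^3 − 301v^2 − 520v + 748) + ((4096/5329)v^2 + (4096/5329)v − 8192/5329)
  73v^3 − 301v^2 − 520v + 748 = ((389017/4096)v − 996523/2048)((4096/5329)v^2 + (4096/5329)v − 8192/5329) + (0)
Last nonzero remainder: (4096/5329)v^2 + (4096/5329)v − 8192/5329. Dividing through by 4096/5329 gives the monic gcd v^2 + v − 2.

v^2 + v − 2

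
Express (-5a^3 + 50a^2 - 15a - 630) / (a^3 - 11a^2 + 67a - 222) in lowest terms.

(-5a^2 + 20a + 105)/(a^2 - 5a + 37)

Apply the Euclidean algorithm:
  -5a^3 + 50a^2 - 15a - 630 = (-5)(a^3 - 11a^2 + 67a - 222) + (-5a^2 + 320a - 1740)
  a^3 - 11a^2 + 67a - 222 = (-(1/5)a - 53/5)(-5a^2 + 320a - 1740) + (3111a - 18666)
  -5a^2 + 320a - 1740 = (-(5/3111)a + 290/3111)(3111a - 18666) + (0)
Last nonzero remainder: 3111a - 18666. Dividing through by 3111 gives the monic gcd a - 6.
Cancel a - 6 from numerator and denominator to get the reduced form.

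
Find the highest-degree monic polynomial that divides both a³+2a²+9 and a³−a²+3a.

a²−a+3

By polynomial division,
  a³+2a²+9 = (a³−a²+3a) + (3a²−3a+9)
  a³−a²+3a = ((1/3)a)(3a²−3a+9) + (0)
Last nonzero remainder: 3a²−3a+9. Dividing through by 3 gives the monic gcd a²−a+3.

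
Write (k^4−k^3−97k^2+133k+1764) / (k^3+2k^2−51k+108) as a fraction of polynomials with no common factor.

Euclidean algorithm in ℚ[k]:
  k^4−k^3−97k^2+133k+1764 = (k−3)(k^3+2k^2−51k+108) + (−40k^2−128k+2088)
  k^3+2k^2−51k+108 = (−(1/40)k+3/100)(−40k^2−128k+2088) + ((126/25)k+1134/25)
  −40k^2−128k+2088 = (−(500/63)k+2900/63)((126/25)k+1134/25) + (0)
Last nonzero remainder: (126/25)k+1134/25. Dividing through by 126/25 gives the monic gcd k+9.
Cancel k+9 from numerator and denominator to get the reduced form.

(k^3−10k^2−7k+196)/(k^2−7k+12)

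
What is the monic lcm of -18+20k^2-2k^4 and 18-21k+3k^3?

Repeated division with remainder:
  -2k^4+20k^2-18 = (-(2/3)k)(3k^3-21k+18) + (6k^2+12k-18)
  3k^3-21k+18 = ((1/2)k-1)(6k^2+12k-18) + (0)
Last nonzero remainder: 6k^2+12k-18. Dividing through by 6 gives the monic gcd k^2+2k-3.
Then lcm(f, g) = f·g / gcd(f, g); expanding and making the result monic gives the answer.

-18+9k+20k^2-10k^3-2k^4+k^5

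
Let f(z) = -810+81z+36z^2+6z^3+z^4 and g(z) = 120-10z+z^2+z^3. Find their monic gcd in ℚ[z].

Repeated division with remainder:
  z^4+6z^3+36z^2+81z-810 = (z+5)(z^3+z^2-10z+120) + (41z^2+11z-1410)
  z^3+z^2-10z+120 = ((1/41)z+30/1681)(41z^2+11z-1410) + ((40670/1681)z+244020/1681)
  41z^2+11z-1410 = ((68921/40670)z-79007/8134)((40670/1681)z+244020/1681) + (0)
Last nonzero remainder: (40670/1681)z+244020/1681. Dividing through by 40670/1681 gives the monic gcd z+6.

6+z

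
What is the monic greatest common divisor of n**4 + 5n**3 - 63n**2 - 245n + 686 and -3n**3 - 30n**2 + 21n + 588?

Repeated division with remainder:
  n**4 + 5n**3 - 63n**2 - 245n + 686 = (-(1/3)n + 5/3)(-3n**3 - 30n**2 + 21n + 588) + (-6n**2 - 84n - 294)
  -3n**3 - 30n**2 + 21n + 588 = ((1/2)n - 2)(-6n**2 - 84n - 294) + (0)
Last nonzero remainder: -6n**2 - 84n - 294. Dividing through by -6 gives the monic gcd n**2 + 14n + 49.

n**2 + 14n + 49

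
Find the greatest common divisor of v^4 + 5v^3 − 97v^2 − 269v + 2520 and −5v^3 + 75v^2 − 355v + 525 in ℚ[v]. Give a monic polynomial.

Repeated division with remainder:
  v^4 + 5v^3 − 97v^2 − 269v + 2520 = (−(1/5)v − 4)(−5v^3 + 75v^2 − 355v + 525) + (132v^2 − 1584v + 4620)
  −5v^3 + 75v^2 − 355v + 525 = (−(5/132)v + 5/44)(132v^2 − 1584v + 4620) + (0)
Last nonzero remainder: 132v^2 − 1584v + 4620. Dividing through by 132 gives the monic gcd v^2 − 12v + 35.

v^2 − 12v + 35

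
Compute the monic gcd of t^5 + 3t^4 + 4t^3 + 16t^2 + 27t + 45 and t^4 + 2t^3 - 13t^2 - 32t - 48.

t^2 + 2t + 3

Apply the Euclidean algorithm:
  t^5 + 3t^4 + 4t^3 + 16t^2 + 27t + 45 = (t + 1)(t^4 + 2t^3 - 13t^2 - 32t - 48) + (15t^3 + 61t^2 + 107t + 93)
  t^4 + 2t^3 - 13t^2 - 32t - 48 = ((1/15)t - 31/225)(15t^3 + 61t^2 + 107t + 93) + (-(2639/225)t^2 - (5278/225)t - 2639/75)
  15t^3 + 61t^2 + 107t + 93 = (-(3375/2639)t - 6975/2639)(-(2639/225)t^2 - (5278/225)t - 2639/75) + (0)
Last nonzero remainder: -(2639/225)t^2 - (5278/225)t - 2639/75. Dividing through by -2639/225 gives the monic gcd t^2 + 2t + 3.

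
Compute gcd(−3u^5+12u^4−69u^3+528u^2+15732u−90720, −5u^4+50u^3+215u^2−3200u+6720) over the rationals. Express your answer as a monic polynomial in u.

Apply the Euclidean algorithm:
  −3u^5+12u^4−69u^3+528u^2+15732u−90720 = ((3/5)u+18/5)(−5u^4+50u^3+215u^2−3200u+6720) + (−378u^3+1674u^2+23220u−114912)
  −5u^4+50u^3+215u^2−3200u+6720 = ((5/378)u−65/882)(−378u^3+1674u^2+23220u−114912) + ((1530/49)u^2+(1530/49)u−12240/7)
  −378u^3+1674u^2+23220u−114912 = (−(1029/85)u+5586/85)((1530/49)u^2+(1530/49)u−12240/7) + (0)
Last nonzero remainder: (1530/49)u^2+(1530/49)u−12240/7. Dividing through by 1530/49 gives the monic gcd u^2+u−56.

u^2+u−56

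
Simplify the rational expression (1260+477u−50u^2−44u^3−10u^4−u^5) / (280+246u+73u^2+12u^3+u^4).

By polynomial division,
  −u^5−10u^4−44u^3−50u^2+477u+1260 = (−u+2)(u^4+12u^3+73u^2+246u+280) + (5u^3+50u^2+265u+700)
  u^4+12u^3+73u^2+246u+280 = ((1/5)u+2/5)(5u^3+50u^2+265u+700) + (0)
Last nonzero remainder: 5u^3+50u^2+265u+700. Dividing through by 5 gives the monic gcd u^3+10u^2+53u+140.
Cancel u^3+10u^2+53u+140 from numerator and denominator to get the reduced form.

(9−u^2)/(2+u)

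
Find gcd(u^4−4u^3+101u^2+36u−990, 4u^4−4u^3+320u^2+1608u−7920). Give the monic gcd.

u^3−7u^2+122u−330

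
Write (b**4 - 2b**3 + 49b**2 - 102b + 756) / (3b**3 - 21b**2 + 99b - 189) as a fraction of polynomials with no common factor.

(b**2 + 2b + 36)/(3b - 9)

Apply the Euclidean algorithm:
  b**4 - 2b**3 + 49b**2 - 102b + 756 = ((1/3)b + 5/3)(3b**3 - 21b**2 + 99b - 189) + (51b**2 - 204b + 1071)
  3b**3 - 21b**2 + 99b - 189 = ((1/17)b - 3/17)(51b**2 - 204b + 1071) + (0)
Last nonzero remainder: 51b**2 - 204b + 1071. Dividing through by 51 gives the monic gcd b**2 - 4b + 21.
Cancel b**2 - 4b + 21 from numerator and denominator to get the reduced form.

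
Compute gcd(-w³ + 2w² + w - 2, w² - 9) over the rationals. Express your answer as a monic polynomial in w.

Apply the Euclidean algorithm:
  -w³ + 2w² + w - 2 = (-w + 2)(w² - 9) + (-8w + 16)
  w² - 9 = (-(1/8)w - 1/4)(-8w + 16) + (-5)
  -8w + 16 = ((8/5)w - 16/5)(-5) + (0)
The last nonzero remainder is the constant -5, so the polynomials are coprime and gcd = 1.

1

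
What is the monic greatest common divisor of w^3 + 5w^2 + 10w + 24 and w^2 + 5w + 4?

w + 4

Apply the Euclidean algorithm:
  w^3 + 5w^2 + 10w + 24 = (w)(w^2 + 5w + 4) + (6w + 24)
  w^2 + 5w + 4 = ((1/6)w + 1/6)(6w + 24) + (0)
Last nonzero remainder: 6w + 24. Dividing through by 6 gives the monic gcd w + 4.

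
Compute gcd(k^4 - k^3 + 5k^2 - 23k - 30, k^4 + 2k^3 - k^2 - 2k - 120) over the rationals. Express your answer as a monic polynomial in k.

Apply the Euclidean algorithm:
  k^4 - k^3 + 5k^2 - 23k - 30 = (k^4 + 2k^3 - k^2 - 2k - 120) + (-3k^3 + 6k^2 - 21k + 90)
  k^4 + 2k^3 - k^2 - 2k - 120 = (-(1/3)k - 4/3)(-3k^3 + 6k^2 - 21k + 90) + (0)
Last nonzero remainder: -3k^3 + 6k^2 - 21k + 90. Dividing through by -3 gives the monic gcd k^3 - 2k^2 + 7k - 30.

k^3 - 2k^2 + 7k - 30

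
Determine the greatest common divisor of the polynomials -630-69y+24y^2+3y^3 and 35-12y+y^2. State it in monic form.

-5+y

Apply the Euclidean algorithm:
  3y^3+24y^2-69y-630 = (3y+60)(y^2-12y+35) + (546y-2730)
  y^2-12y+35 = ((1/546)y-1/78)(546y-2730) + (0)
Last nonzero remainder: 546y-2730. Dividing through by 546 gives the monic gcd y-5.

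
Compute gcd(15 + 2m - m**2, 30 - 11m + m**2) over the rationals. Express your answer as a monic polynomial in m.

-5 + m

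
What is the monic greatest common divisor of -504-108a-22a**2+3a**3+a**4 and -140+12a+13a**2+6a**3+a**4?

14+3a+a**2

Repeated division with remainder:
  a**4+3a**3-22a**2-108a-504 = (a**4+6a**3+13a**2+12a-140) + (-3a**3-35a**2-120a-364)
  a**4+6a**3+13a**2+12a-140 = (-(1/3)a+17/9)(-3a**3-35a**2-120a-364) + ((352/9)a**2+(352/3)a+4928/9)
  -3a**3-35a**2-120a-364 = (-(27/352)a-117/176)((352/9)a**2+(352/3)a+4928/9) + (0)
Last nonzero remainder: (352/9)a**2+(352/3)a+4928/9. Dividing through by 352/9 gives the monic gcd a**2+3a+14.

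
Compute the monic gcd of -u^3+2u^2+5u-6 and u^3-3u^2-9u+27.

By polynomial division,
  -u^3+2u^2+5u-6 = (-1)(u^3-3u^2-9u+27) + (-u^2-4u+21)
  u^3-3u^2-9u+27 = (-u+7)(-u^2-4u+21) + (40u-120)
  -u^2-4u+21 = (-(1/40)u-7/40)(40u-120) + (0)
Last nonzero remainder: 40u-120. Dividing through by 40 gives the monic gcd u-3.

u-3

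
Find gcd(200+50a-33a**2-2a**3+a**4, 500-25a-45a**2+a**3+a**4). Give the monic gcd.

By polynomial division,
  a**4-2a**3-33a**2+50a+200 = (a**4+a**3-45a**2-25a+500) + (-3a**3+12a**2+75a-300)
  a**4+a**3-45a**2-25a+500 = (-(1/3)a-5/3)(-3a**3+12a**2+75a-300) + (0)
Last nonzero remainder: -3a**3+12a**2+75a-300. Dividing through by -3 gives the monic gcd a**3-4a**2-25a+100.

100-25a-4a**2+a**3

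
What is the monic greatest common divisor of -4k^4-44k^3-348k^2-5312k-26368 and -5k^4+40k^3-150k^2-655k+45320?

k^3+3k^2+63k+824

Apply the Euclidean algorithm:
  -4k^4-44k^3-348k^2-5312k-26368 = (4/5)(-5k^4+40k^3-150k^2-655k+45320) + (-76k^3-228k^2-4788k-62624)
  -5k^4+40k^3-150k^2-655k+45320 = ((5/76)k-55/76)(-76k^3-228k^2-4788k-62624) + (0)
Last nonzero remainder: -76k^3-228k^2-4788k-62624. Dividing through by -76 gives the monic gcd k^3+3k^2+63k+824.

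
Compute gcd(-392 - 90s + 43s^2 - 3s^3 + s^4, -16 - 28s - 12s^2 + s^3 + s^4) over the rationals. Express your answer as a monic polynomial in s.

-8 - 2s + s^2

Apply the Euclidean algorithm:
  s^4 - 3s^3 + 43s^2 - 90s - 392 = (s^4 + s^3 - 12s^2 - 28s - 16) + (-4s^3 + 55s^2 - 62s - 376)
  s^4 + s^3 - 12s^2 - 28s - 16 = (-(1/4)s - 59/16)(-4s^3 + 55s^2 - 62s - 376) + ((2805/16)s^2 - (2805/8)s - 2805/2)
  -4s^3 + 55s^2 - 62s - 376 = (-(64/2805)s + 752/2805)((2805/16)s^2 - (2805/8)s - 2805/2) + (0)
Last nonzero remainder: (2805/16)s^2 - (2805/8)s - 2805/2. Dividing through by 2805/16 gives the monic gcd s^2 - 2s - 8.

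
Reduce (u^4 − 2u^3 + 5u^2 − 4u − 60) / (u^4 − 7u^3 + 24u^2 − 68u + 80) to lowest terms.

(u^2 − u − 6)/(u^2 − 6u + 8)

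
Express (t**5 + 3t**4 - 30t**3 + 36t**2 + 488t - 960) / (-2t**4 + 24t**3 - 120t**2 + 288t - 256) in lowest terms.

(-t**2 - 11t - 30)/(2t - 8)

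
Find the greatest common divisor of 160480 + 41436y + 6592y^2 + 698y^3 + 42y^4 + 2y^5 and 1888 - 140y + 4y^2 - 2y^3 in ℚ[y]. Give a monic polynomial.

118 + 6y + y^2

Repeated division with remainder:
  2y^5 + 42y^4 + 698y^3 + 6592y^2 + 41436y + 160480 = (-y^2 - 23y - 325)(-2y^3 + 4y^2 - 140y + 1888) + (6560y^2 + 39360y + 774080)
  -2y^3 + 4y^2 - 140y + 1888 = (-(1/3280)y + 1/410)(6560y^2 + 39360y + 774080) + (0)
Last nonzero remainder: 6560y^2 + 39360y + 774080. Dividing through by 6560 gives the monic gcd y^2 + 6y + 118.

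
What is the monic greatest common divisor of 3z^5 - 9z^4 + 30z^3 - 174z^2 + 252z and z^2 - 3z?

z^2 - 3z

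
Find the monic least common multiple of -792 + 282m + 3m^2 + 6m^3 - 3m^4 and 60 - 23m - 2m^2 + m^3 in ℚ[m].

1320 - 206m - 99m^2 - 11m^3 + 3m^4 + m^5

By polynomial division,
  -3m^4 + 6m^3 + 3m^2 + 282m - 792 = (-3m)(m^3 - 2m^2 - 23m + 60) + (-66m^2 + 462m - 792)
  m^3 - 2m^2 - 23m + 60 = (-(1/66)m - 5/66)(-66m^2 + 462m - 792) + (0)
Last nonzero remainder: -66m^2 + 462m - 792. Dividing through by -66 gives the monic gcd m^2 - 7m + 12.
Then lcm(f, g) = f·g / gcd(f, g); expanding and making the result monic gives the answer.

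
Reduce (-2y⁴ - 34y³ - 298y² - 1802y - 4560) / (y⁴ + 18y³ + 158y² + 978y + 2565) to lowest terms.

(-2y - 16)/(y + 9)

Repeated division with remainder:
  -2y⁴ - 34y³ - 298y² - 1802y - 4560 = (-2)(y⁴ + 18y³ + 158y² + 978y + 2565) + (2y³ + 18y² + 154y + 570)
  y⁴ + 18y³ + 158y² + 978y + 2565 = ((1/2)y + 9/2)(2y³ + 18y² + 154y + 570) + (0)
Last nonzero remainder: 2y³ + 18y² + 154y + 570. Dividing through by 2 gives the monic gcd y³ + 9y² + 77y + 285.
Cancel y³ + 9y² + 77y + 285 from numerator and denominator to get the reduced form.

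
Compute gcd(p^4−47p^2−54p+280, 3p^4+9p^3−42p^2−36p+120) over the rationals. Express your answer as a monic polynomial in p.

By polynomial division,
  p^4−47p^2−54p+280 = (1/3)(3p^4+9p^3−42p^2−36p+120) + (−3p^3−33p^2−42p+240)
  3p^4+9p^3−42p^2−36p+120 = (−p+8)(−3p^3−33p^2−42p+240) + (180p^2+540p−1800)
  −3p^3−33p^2−42p+240 = (−(1/60)p−2/15)(180p^2+540p−1800) + (0)
Last nonzero remainder: 180p^2+540p−1800. Dividing through by 180 gives the monic gcd p^2+3p−10.

p^2+3p−10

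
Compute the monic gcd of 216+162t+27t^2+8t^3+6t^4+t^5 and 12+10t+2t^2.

Euclidean algorithm in ℚ[t]:
  t^5+6t^4+8t^3+27t^2+162t+216 = ((1/2)t^3+(1/2)t^2-(3/2)t+18)(2t^2+10t+12) + (0)
Last nonzero remainder: 2t^2+10t+12. Dividing through by 2 gives the monic gcd t^2+5t+6.

6+5t+t^2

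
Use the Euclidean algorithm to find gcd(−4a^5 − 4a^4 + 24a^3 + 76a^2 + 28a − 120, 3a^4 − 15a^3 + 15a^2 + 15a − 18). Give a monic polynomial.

a^2 − 4a + 3

Euclidean algorithm in ℚ[a]:
  −4a^5 − 4a^4 + 24a^3 + 76a^2 + 28a − 120 = (−(4/3)a − 8)(3a^4 − 15a^3 + 15a^2 + 15a − 18) + (−76a^3 + 216a^2 + 124a − 264)
  3a^4 − 15a^3 + 15a^2 + 15a − 18 = (−(3/76)a + 123/1444)(−76a^3 + 216a^2 + 124a − 264) + ((540/361)a^2 − (2160/361)a + 1620/361)
  −76a^3 + 216a^2 + 124a − 264 = (−(6859/135)a − 7942/135)((540/361)a^2 − (2160/361)a + 1620/361) + (0)
Last nonzero remainder: (540/361)a^2 − (2160/361)a + 1620/361. Dividing through by 540/361 gives the monic gcd a^2 − 4a + 3.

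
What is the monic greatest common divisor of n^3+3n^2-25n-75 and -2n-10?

Euclidean algorithm in ℚ[n]:
  n^3+3n^2-25n-75 = (-(1/2)n^2+n+15/2)(-2n-10) + (0)
Last nonzero remainder: -2n-10. Dividing through by -2 gives the monic gcd n+5.

n+5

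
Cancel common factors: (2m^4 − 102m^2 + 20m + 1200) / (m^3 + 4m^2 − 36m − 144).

Apply the Euclidean algorithm:
  2m^4 − 102m^2 + 20m + 1200 = (2m − 8)(m^3 + 4m^2 − 36m − 144) + (2m^2 + 20m + 48)
  m^3 + 4m^2 − 36m − 144 = ((1/2)m − 3)(2m^2 + 20m + 48) + (0)
Last nonzero remainder: 2m^2 + 20m + 48. Dividing through by 2 gives the monic gcd m^2 + 10m + 24.
Cancel m^2 + 10m + 24 from numerator and denominator to get the reduced form.

(2m^2 − 20m + 50)/(m − 6)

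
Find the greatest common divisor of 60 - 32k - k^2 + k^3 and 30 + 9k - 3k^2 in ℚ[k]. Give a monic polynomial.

Apply the Euclidean algorithm:
  k^3 - k^2 - 32k + 60 = (-(1/3)k - 2/3)(-3k^2 + 9k + 30) + (-16k + 80)
  -3k^2 + 9k + 30 = ((3/16)k + 3/8)(-16k + 80) + (0)
Last nonzero remainder: -16k + 80. Dividing through by -16 gives the monic gcd k - 5.

-5 + k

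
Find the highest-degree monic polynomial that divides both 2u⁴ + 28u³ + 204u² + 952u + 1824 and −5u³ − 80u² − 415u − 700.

Repeated division with remainder:
  2u⁴ + 28u³ + 204u² + 952u + 1824 = (−(2/5)u + 4/5)(−5u³ − 80u² − 415u − 700) + (102u² + 1004u + 2384)
  −5u³ − 80u² − 415u − 700 = (−(5/102)u − 785/2601)(102u² + 1004u + 2384) + ((12685/2601)u + 50740/2601)
  102u² + 1004u + 2384 = ((265302/12685)u + 1550196/12685)((12685/2601)u + 50740/2601) + (0)
Last nonzero remainder: (12685/2601)u + 50740/2601. Dividing through by 12685/2601 gives the monic gcd u + 4.

u + 4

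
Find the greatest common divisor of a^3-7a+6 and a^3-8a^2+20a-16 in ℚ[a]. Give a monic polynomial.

By polynomial division,
  a^3-7a+6 = (a^3-8a^2+20a-16) + (8a^2-27a+22)
  a^3-8a^2+20a-16 = ((1/8)a-37/64)(8a^2-27a+22) + ((105/64)a-105/32)
  8a^2-27a+22 = ((512/105)a-704/105)((105/64)a-105/32) + (0)
Last nonzero remainder: (105/64)a-105/32. Dividing through by 105/64 gives the monic gcd a-2.

a-2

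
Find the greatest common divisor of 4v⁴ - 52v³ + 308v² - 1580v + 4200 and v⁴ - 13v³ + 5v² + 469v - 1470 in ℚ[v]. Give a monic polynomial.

v² - 12v + 35

Repeated division with remainder:
  4v⁴ - 52v³ + 308v² - 1580v + 4200 = (4)(v⁴ - 13v³ + 5v² + 469v - 1470) + (288v² - 3456v + 10080)
  v⁴ - 13v³ + 5v² + 469v - 1470 = ((1/288)v² - (1/288)v - 7/48)(288v² - 3456v + 10080) + (0)
Last nonzero remainder: 288v² - 3456v + 10080. Dividing through by 288 gives the monic gcd v² - 12v + 35.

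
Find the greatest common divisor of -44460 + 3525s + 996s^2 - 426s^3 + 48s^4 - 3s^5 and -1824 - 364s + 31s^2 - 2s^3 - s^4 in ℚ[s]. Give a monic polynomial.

228 + 17s - 6s^2 + s^3

Apply the Euclidean algorithm:
  -3s^5 + 48s^4 - 426s^3 + 996s^2 + 3525s - 44460 = (3s - 54)(-s^4 - 2s^3 + 31s^2 - 364s - 1824) + (-627s^3 + 3762s^2 - 10659s - 142956)
  -s^4 - 2s^3 + 31s^2 - 364s - 1824 = ((1/627)s + 8/627)(-627s^3 + 3762s^2 - 10659s - 142956) + (0)
Last nonzero remainder: -627s^3 + 3762s^2 - 10659s - 142956. Dividing through by -627 gives the monic gcd s^3 - 6s^2 + 17s + 228.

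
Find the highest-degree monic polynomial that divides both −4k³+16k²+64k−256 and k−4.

Apply the Euclidean algorithm:
  −4k³+16k²+64k−256 = (−4k²+64)(k−4) + (0)
The last nonzero remainder k−4 is already monic.

k−4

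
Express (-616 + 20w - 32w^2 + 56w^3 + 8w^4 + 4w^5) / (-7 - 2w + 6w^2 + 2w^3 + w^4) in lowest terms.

(-88 + 28w + 4w^3)/(-1 + w^2)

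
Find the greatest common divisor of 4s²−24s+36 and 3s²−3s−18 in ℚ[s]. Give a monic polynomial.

Euclidean algorithm in ℚ[s]:
  4s²−24s+36 = (4/3)(3s²−3s−18) + (−20s+60)
  3s²−3s−18 = (−(3/20)s−3/10)(−20s+60) + (0)
Last nonzero remainder: −20s+60. Dividing through by −20 gives the monic gcd s−3.

s−3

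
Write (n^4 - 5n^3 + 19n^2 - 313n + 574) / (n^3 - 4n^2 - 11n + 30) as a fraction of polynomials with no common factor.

Euclidean algorithm in ℚ[n]:
  n^4 - 5n^3 + 19n^2 - 313n + 574 = (n - 1)(n^3 - 4n^2 - 11n + 30) + (26n^2 - 354n + 604)
  n^3 - 4n^2 - 11n + 30 = ((1/26)n + 125/338)(26n^2 - 354n + 604) + ((16340/169)n - 32680/169)
  26n^2 - 354n + 604 = ((2197/8170)n - 25519/8170)((16340/169)n - 32680/169) + (0)
Last nonzero remainder: (16340/169)n - 32680/169. Dividing through by 16340/169 gives the monic gcd n - 2.
Cancel n - 2 from numerator and denominator to get the reduced form.

(n^3 - 3n^2 + 13n - 287)/(n^2 - 2n - 15)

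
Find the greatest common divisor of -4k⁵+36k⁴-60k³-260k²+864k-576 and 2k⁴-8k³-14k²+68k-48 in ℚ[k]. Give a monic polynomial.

Repeated division with remainder:
  -4k⁵+36k⁴-60k³-260k²+864k-576 = (-2k+10)(2k⁴-8k³-14k²+68k-48) + (-8k³+16k²+88k-96)
  2k⁴-8k³-14k²+68k-48 = (-(1/4)k+1/2)(-8k³+16k²+88k-96) + (0)
Last nonzero remainder: -8k³+16k²+88k-96. Dividing through by -8 gives the monic gcd k³-2k²-11k+12.

k³-2k²-11k+12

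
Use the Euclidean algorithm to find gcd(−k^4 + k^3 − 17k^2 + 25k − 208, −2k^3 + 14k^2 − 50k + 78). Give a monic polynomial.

k^2 − 4k + 13

Apply the Euclidean algorithm:
  −k^4 + k^3 − 17k^2 + 25k − 208 = ((1/2)k + 3)(−2k^3 + 14k^2 − 50k + 78) + (−34k^2 + 136k − 442)
  −2k^3 + 14k^2 − 50k + 78 = ((1/17)k − 3/17)(−34k^2 + 136k − 442) + (0)
Last nonzero remainder: −34k^2 + 136k − 442. Dividing through by −34 gives the monic gcd k^2 − 4k + 13.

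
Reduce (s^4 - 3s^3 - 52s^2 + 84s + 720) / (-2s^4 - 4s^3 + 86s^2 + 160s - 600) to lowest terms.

Apply the Euclidean algorithm:
  s^4 - 3s^3 - 52s^2 + 84s + 720 = (-1/2)(-2s^4 - 4s^3 + 86s^2 + 160s - 600) + (-5s^3 - 9s^2 + 164s + 420)
  -2s^4 - 4s^3 + 86s^2 + 160s - 600 = ((2/5)s + 2/25)(-5s^3 - 9s^2 + 164s + 420) + ((528/25)s^2 - (528/25)s - 3168/5)
  -5s^3 - 9s^2 + 164s + 420 = (-(125/528)s - 175/264)((528/25)s^2 - (528/25)s - 3168/5) + (0)
Last nonzero remainder: (528/25)s^2 - (528/25)s - 3168/5. Dividing through by 528/25 gives the monic gcd s^2 - s - 30.
Cancel s^2 - s - 30 from numerator and denominator to get the reduced form.

(-s^2 + 2s + 24)/(2s^2 + 6s - 20)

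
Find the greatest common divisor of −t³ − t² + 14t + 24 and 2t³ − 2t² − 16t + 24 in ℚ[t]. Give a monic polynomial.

t + 3

Euclidean algorithm in ℚ[t]:
  −t³ − t² + 14t + 24 = (−1/2)(2t³ − 2t² − 16t + 24) + (−2t² + 6t + 36)
  2t³ − 2t² − 16t + 24 = (−t − 2)(−2t² + 6t + 36) + (32t + 96)
  −2t² + 6t + 36 = (−(1/16)t + 3/8)(32t + 96) + (0)
Last nonzero remainder: 32t + 96. Dividing through by 32 gives the monic gcd t + 3.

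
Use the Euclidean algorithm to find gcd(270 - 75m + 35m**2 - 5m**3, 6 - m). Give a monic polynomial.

-6 + m

Apply the Euclidean algorithm:
  -5m**3 + 35m**2 - 75m + 270 = (5m**2 - 5m + 45)(-m + 6) + (0)
Last nonzero remainder: -m + 6. Dividing through by -1 gives the monic gcd m - 6.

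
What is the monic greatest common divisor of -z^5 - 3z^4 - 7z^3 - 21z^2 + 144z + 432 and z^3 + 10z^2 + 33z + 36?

z^2 + 6z + 9

Repeated division with remainder:
  -z^5 - 3z^4 - 7z^3 - 21z^2 + 144z + 432 = (-z^2 + 7z - 44)(z^3 + 10z^2 + 33z + 36) + (224z^2 + 1344z + 2016)
  z^3 + 10z^2 + 33z + 36 = ((1/224)z + 1/56)(224z^2 + 1344z + 2016) + (0)
Last nonzero remainder: 224z^2 + 1344z + 2016. Dividing through by 224 gives the monic gcd z^2 + 6z + 9.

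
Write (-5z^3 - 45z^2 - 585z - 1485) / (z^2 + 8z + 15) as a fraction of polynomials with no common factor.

(-5z^2 - 30z - 495)/(z + 5)

By polynomial division,
  -5z^3 - 45z^2 - 585z - 1485 = (-5z - 5)(z^2 + 8z + 15) + (-470z - 1410)
  z^2 + 8z + 15 = (-(1/470)z - 1/94)(-470z - 1410) + (0)
Last nonzero remainder: -470z - 1410. Dividing through by -470 gives the monic gcd z + 3.
Cancel z + 3 from numerator and denominator to get the reduced form.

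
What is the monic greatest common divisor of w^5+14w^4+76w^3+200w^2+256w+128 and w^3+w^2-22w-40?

w^2+6w+8

By polynomial division,
  w^5+14w^4+76w^3+200w^2+256w+128 = (w^2+13w+85)(w^3+w^2-22w-40) + (441w^2+2646w+3528)
  w^3+w^2-22w-40 = ((1/441)w-5/441)(441w^2+2646w+3528) + (0)
Last nonzero remainder: 441w^2+2646w+3528. Dividing through by 441 gives the monic gcd w^2+6w+8.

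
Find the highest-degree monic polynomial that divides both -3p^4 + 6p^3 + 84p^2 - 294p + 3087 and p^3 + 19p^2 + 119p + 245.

Repeated division with remainder:
  -3p^4 + 6p^3 + 84p^2 - 294p + 3087 = (-3p + 63)(p^3 + 19p^2 + 119p + 245) + (-756p^2 - 7056p - 12348)
  p^3 + 19p^2 + 119p + 245 = (-(1/756)p - 29/2268)(-756p^2 - 7056p - 12348) + ((112/9)p + 784/9)
  -756p^2 - 7056p - 12348 = (-(243/4)p - 567/4)((112/9)p + 784/9) + (0)
Last nonzero remainder: (112/9)p + 784/9. Dividing through by 112/9 gives the monic gcd p + 7.

p + 7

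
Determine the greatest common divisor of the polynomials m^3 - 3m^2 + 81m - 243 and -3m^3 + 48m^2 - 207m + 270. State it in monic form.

By polynomial division,
  m^3 - 3m^2 + 81m - 243 = (-1/3)(-3m^3 + 48m^2 - 207m + 270) + (13m^2 + 12m - 153)
  -3m^3 + 48m^2 - 207m + 270 = (-(3/13)m + 660/169)(13m^2 + 12m - 153) + (-(48870/169)m + 146610/169)
  13m^2 + 12m - 153 = (-(2197/48870)m - 2873/16290)(-(48870/169)m + 146610/169) + (0)
Last nonzero remainder: -(48870/169)m + 146610/169. Dividing through by -48870/169 gives the monic gcd m - 3.

m - 3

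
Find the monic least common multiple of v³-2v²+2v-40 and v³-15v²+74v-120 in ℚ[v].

Apply the Euclidean algorithm:
  v³-2v²+2v-40 = (v³-15v²+74v-120) + (13v²-72v+80)
  v³-15v²+74v-120 = ((1/13)v-123/169)(13v²-72v+80) + ((2610/169)v-10440/169)
  13v²-72v+80 = ((2197/2610)v-338/261)((2610/169)v-10440/169) + (0)
Last nonzero remainder: (2610/169)v-10440/169. Dividing through by 2610/169 gives the monic gcd v-4.
Then lcm(f, g) = f·g / gcd(f, g); expanding and making the result monic gives the answer.

v⁵-13v⁴+54v³-122v²+500v-1200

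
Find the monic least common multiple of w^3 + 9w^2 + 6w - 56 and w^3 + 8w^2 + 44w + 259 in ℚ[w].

w^5 + 10w^4 + 52w^3 + 283w^2 + 166w - 2072

Apply the Euclidean algorithm:
  w^3 + 9w^2 + 6w - 56 = (w^3 + 8w^2 + 44w + 259) + (w^2 - 38w - 315)
  w^3 + 8w^2 + 44w + 259 = (w + 46)(w^2 - 38w - 315) + (2107w + 14749)
  w^2 - 38w - 315 = ((1/2107)w - 45/2107)(2107w + 14749) + (0)
Last nonzero remainder: 2107w + 14749. Dividing through by 2107 gives the monic gcd w + 7.
Then lcm(f, g) = f·g / gcd(f, g); expanding and making the result monic gives the answer.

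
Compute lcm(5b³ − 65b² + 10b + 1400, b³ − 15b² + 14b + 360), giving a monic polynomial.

b⁴ − 22b³ + 119b² + 262b − 2520

Repeated division with remainder:
  5b³ − 65b² + 10b + 1400 = (5)(b³ − 15b² + 14b + 360) + (10b² − 60b − 400)
  b³ − 15b² + 14b + 360 = ((1/10)b − 9/10)(10b² − 60b − 400) + (0)
Last nonzero remainder: 10b² − 60b − 400. Dividing through by 10 gives the monic gcd b² − 6b − 40.
Then lcm(f, g) = f·g / gcd(f, g); expanding and making the result monic gives the answer.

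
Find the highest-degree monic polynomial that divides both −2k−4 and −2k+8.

1

By polynomial division,
  −2k−4 = (−2k+8) + (−12)
  −2k+8 = ((1/6)k−2/3)(−12) + (0)
The last nonzero remainder is the constant −12, so the polynomials are coprime and gcd = 1.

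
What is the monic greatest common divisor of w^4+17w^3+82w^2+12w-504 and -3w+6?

w-2

Repeated division with remainder:
  w^4+17w^3+82w^2+12w-504 = (-(1/3)w^3-(19/3)w^2-40w-84)(-3w+6) + (0)
Last nonzero remainder: -3w+6. Dividing through by -3 gives the monic gcd w-2.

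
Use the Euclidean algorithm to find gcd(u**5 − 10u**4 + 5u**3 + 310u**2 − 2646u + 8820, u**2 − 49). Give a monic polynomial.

u**2 − 49

Repeated division with remainder:
  u**5 − 10u**4 + 5u**3 + 310u**2 − 2646u + 8820 = (u**3 − 10u**2 + 54u − 180)(u**2 − 49) + (0)
The last nonzero remainder u**2 − 49 is already monic.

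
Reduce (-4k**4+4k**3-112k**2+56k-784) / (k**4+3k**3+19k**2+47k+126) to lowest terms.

(-4k**2-56)/(k**2+4k+9)

By polynomial division,
  -4k**4+4k**3-112k**2+56k-784 = (-4)(k**4+3k**3+19k**2+47k+126) + (16k**3-36k**2+244k-280)
  k**4+3k**3+19k**2+47k+126 = ((1/16)k+21/64)(16k**3-36k**2+244k-280) + ((249/16)k**2-(249/16)k+1743/8)
  16k**3-36k**2+244k-280 = ((256/249)k-320/249)((249/16)k**2-(249/16)k+1743/8) + (0)
Last nonzero remainder: (249/16)k**2-(249/16)k+1743/8. Dividing through by 249/16 gives the monic gcd k**2-k+14.
Cancel k**2-k+14 from numerator and denominator to get the reduced form.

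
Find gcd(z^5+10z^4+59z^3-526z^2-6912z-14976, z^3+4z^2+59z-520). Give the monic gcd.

By polynomial division,
  z^5+10z^4+59z^3-526z^2-6912z-14976 = (z^2+6z-24)(z^3+4z^2+59z-520) + (-264z^2-2376z-27456)
  z^3+4z^2+59z-520 = (-(1/264)z+5/264)(-264z^2-2376z-27456) + (0)
Last nonzero remainder: -264z^2-2376z-27456. Dividing through by -264 gives the monic gcd z^2+9z+104.

z^2+9z+104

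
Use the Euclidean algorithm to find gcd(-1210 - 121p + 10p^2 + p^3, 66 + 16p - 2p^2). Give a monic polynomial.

Repeated division with remainder:
  p^3 + 10p^2 - 121p - 1210 = (-(1/2)p - 9)(-2p^2 + 16p + 66) + (56p - 616)
  -2p^2 + 16p + 66 = (-(1/28)p - 3/28)(56p - 616) + (0)
Last nonzero remainder: 56p - 616. Dividing through by 56 gives the monic gcd p - 11.

-11 + p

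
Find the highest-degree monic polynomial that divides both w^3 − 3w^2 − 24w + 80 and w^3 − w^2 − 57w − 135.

w + 5

Repeated division with remainder:
  w^3 − 3w^2 − 24w + 80 = (w^3 − w^2 − 57w − 135) + (−2w^2 + 33w + 215)
  w^3 − w^2 − 57w − 135 = (−(1/2)w − 31/4)(−2w^2 + 33w + 215) + ((1225/4)w + 6125/4)
  −2w^2 + 33w + 215 = (−(8/1225)w + 172/1225)((1225/4)w + 6125/4) + (0)
Last nonzero remainder: (1225/4)w + 6125/4. Dividing through by 1225/4 gives the monic gcd w + 5.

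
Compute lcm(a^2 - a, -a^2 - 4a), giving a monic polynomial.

Repeated division with remainder:
  a^2 - a = (-1)(-a^2 - 4a) + (-5a)
  -a^2 - 4a = ((1/5)a + 4/5)(-5a) + (0)
Last nonzero remainder: -5a. Dividing through by -5 gives the monic gcd a.
Then lcm(f, g) = f·g / gcd(f, g); expanding and making the result monic gives the answer.

a^3 + 3a^2 - 4a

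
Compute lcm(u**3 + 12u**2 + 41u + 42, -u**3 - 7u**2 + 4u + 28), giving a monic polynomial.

u**4 + 10u**3 + 17u**2 - 40u - 84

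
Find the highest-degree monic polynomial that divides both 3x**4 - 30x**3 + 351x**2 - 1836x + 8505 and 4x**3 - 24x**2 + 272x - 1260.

Repeated division with remainder:
  3x**4 - 30x**3 + 351x**2 - 1836x + 8505 = ((3/4)x - 3)(4x**3 - 24x**2 + 272x - 1260) + (75x**2 - 75x + 4725)
  4x**3 - 24x**2 + 272x - 1260 = ((4/75)x - 4/15)(75x**2 - 75x + 4725) + (0)
Last nonzero remainder: 75x**2 - 75x + 4725. Dividing through by 75 gives the monic gcd x**2 - x + 63.

x**2 - x + 63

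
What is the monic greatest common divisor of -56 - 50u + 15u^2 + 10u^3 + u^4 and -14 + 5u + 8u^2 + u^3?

7 + u

Apply the Euclidean algorithm:
  u^4 + 10u^3 + 15u^2 - 50u - 56 = (u + 2)(u^3 + 8u^2 + 5u - 14) + (-6u^2 - 46u - 28)
  u^3 + 8u^2 + 5u - 14 = (-(1/6)u - 1/18)(-6u^2 - 46u - 28) + (-(20/9)u - 140/9)
  -6u^2 - 46u - 28 = ((27/10)u + 9/5)(-(20/9)u - 140/9) + (0)
Last nonzero remainder: -(20/9)u - 140/9. Dividing through by -20/9 gives the monic gcd u + 7.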